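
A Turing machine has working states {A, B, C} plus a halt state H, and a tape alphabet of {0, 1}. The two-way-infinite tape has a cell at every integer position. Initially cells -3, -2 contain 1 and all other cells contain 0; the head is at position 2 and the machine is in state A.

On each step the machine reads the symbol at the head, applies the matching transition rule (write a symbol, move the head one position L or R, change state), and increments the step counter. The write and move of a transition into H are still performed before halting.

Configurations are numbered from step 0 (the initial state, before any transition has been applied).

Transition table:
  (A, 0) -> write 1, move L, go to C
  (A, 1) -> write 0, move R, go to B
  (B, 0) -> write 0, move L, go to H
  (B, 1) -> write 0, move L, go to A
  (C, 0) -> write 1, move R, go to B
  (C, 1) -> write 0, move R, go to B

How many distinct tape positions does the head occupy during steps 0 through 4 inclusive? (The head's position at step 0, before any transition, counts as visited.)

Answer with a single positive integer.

Step 1: in state A at pos 2, read 0 -> (A,0)->write 1,move L,goto C. Now: state=C, head=1, tape[-4..3]=01100010 (head:      ^)
Step 2: in state C at pos 1, read 0 -> (C,0)->write 1,move R,goto B. Now: state=B, head=2, tape[-4..3]=01100110 (head:       ^)
Step 3: in state B at pos 2, read 1 -> (B,1)->write 0,move L,goto A. Now: state=A, head=1, tape[-4..3]=01100100 (head:      ^)
Step 4: in state A at pos 1, read 1 -> (A,1)->write 0,move R,goto B. Now: state=B, head=2, tape[-4..3]=01100000 (head:       ^)
Head positions at steps 0..4: starting at 2, distinct positions visited = {1, 2} -> 2 position(s)

Answer: 2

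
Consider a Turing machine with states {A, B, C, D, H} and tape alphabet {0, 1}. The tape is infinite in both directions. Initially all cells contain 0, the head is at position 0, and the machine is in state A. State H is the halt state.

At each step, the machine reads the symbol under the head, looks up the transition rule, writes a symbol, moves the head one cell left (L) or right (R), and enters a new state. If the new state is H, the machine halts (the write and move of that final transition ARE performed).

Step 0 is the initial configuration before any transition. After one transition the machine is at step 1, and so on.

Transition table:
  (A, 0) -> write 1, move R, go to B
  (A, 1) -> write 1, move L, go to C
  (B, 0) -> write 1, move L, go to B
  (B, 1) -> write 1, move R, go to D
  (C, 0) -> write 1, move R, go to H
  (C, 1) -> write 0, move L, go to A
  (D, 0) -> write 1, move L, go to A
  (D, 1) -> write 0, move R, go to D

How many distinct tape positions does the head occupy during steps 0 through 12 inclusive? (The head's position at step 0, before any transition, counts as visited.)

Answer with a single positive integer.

Step 1: in state A at pos 0, read 0 -> (A,0)->write 1,move R,goto B. Now: state=B, head=1, tape[-1..2]=0100 (head:   ^)
Step 2: in state B at pos 1, read 0 -> (B,0)->write 1,move L,goto B. Now: state=B, head=0, tape[-1..2]=0110 (head:  ^)
Step 3: in state B at pos 0, read 1 -> (B,1)->write 1,move R,goto D. Now: state=D, head=1, tape[-1..2]=0110 (head:   ^)
Step 4: in state D at pos 1, read 1 -> (D,1)->write 0,move R,goto D. Now: state=D, head=2, tape[-1..3]=01000 (head:    ^)
Step 5: in state D at pos 2, read 0 -> (D,0)->write 1,move L,goto A. Now: state=A, head=1, tape[-1..3]=01010 (head:   ^)
Step 6: in state A at pos 1, read 0 -> (A,0)->write 1,move R,goto B. Now: state=B, head=2, tape[-1..3]=01110 (head:    ^)
Step 7: in state B at pos 2, read 1 -> (B,1)->write 1,move R,goto D. Now: state=D, head=3, tape[-1..4]=011100 (head:     ^)
Step 8: in state D at pos 3, read 0 -> (D,0)->write 1,move L,goto A. Now: state=A, head=2, tape[-1..4]=011110 (head:    ^)
Step 9: in state A at pos 2, read 1 -> (A,1)->write 1,move L,goto C. Now: state=C, head=1, tape[-1..4]=011110 (head:   ^)
Step 10: in state C at pos 1, read 1 -> (C,1)->write 0,move L,goto A. Now: state=A, head=0, tape[-1..4]=010110 (head:  ^)
Step 11: in state A at pos 0, read 1 -> (A,1)->write 1,move L,goto C. Now: state=C, head=-1, tape[-2..4]=0010110 (head:  ^)
Step 12: in state C at pos -1, read 0 -> (C,0)->write 1,move R,goto H. Now: state=H, head=0, tape[-2..4]=0110110 (head:   ^)
Head positions at steps 0..12: starting at 0, distinct positions visited = {-1, 0, 1, 2, 3} -> 5 position(s)

Answer: 5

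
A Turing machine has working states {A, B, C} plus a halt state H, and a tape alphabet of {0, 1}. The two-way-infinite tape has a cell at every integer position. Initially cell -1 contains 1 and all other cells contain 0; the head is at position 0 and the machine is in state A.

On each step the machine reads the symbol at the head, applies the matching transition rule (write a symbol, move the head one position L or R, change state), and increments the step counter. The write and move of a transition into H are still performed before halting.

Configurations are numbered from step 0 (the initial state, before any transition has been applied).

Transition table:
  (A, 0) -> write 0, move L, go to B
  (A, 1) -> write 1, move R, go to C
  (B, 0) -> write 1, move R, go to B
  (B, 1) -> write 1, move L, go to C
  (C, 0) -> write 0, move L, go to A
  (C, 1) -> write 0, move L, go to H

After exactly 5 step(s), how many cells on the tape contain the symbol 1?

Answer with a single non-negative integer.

Answer: 2

Derivation:
Step 1: in state A at pos 0, read 0 -> (A,0)->write 0,move L,goto B. Now: state=B, head=-1, tape[-2..1]=0100 (head:  ^)
Step 2: in state B at pos -1, read 1 -> (B,1)->write 1,move L,goto C. Now: state=C, head=-2, tape[-3..1]=00100 (head:  ^)
Step 3: in state C at pos -2, read 0 -> (C,0)->write 0,move L,goto A. Now: state=A, head=-3, tape[-4..1]=000100 (head:  ^)
Step 4: in state A at pos -3, read 0 -> (A,0)->write 0,move L,goto B. Now: state=B, head=-4, tape[-5..1]=0000100 (head:  ^)
Step 5: in state B at pos -4, read 0 -> (B,0)->write 1,move R,goto B. Now: state=B, head=-3, tape[-5..1]=0100100 (head:   ^)
Cells containing 1 after step 5: {-4, -1} -> 2 cell(s)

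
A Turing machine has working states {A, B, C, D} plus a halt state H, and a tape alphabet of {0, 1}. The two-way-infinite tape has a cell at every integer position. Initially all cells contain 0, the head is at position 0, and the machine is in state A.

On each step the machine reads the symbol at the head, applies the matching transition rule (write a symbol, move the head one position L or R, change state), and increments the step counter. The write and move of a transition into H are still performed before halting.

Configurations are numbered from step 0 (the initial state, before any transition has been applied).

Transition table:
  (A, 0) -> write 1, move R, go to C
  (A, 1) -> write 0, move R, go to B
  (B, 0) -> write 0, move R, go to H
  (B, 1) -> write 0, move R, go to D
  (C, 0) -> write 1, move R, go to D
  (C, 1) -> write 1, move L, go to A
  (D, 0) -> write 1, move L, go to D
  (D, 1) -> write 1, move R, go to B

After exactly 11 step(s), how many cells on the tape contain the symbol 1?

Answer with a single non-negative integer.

Answer: 3

Derivation:
Step 1: in state A at pos 0, read 0 -> (A,0)->write 1,move R,goto C. Now: state=C, head=1, tape[-1..2]=0100 (head:   ^)
Step 2: in state C at pos 1, read 0 -> (C,0)->write 1,move R,goto D. Now: state=D, head=2, tape[-1..3]=01100 (head:    ^)
Step 3: in state D at pos 2, read 0 -> (D,0)->write 1,move L,goto D. Now: state=D, head=1, tape[-1..3]=01110 (head:   ^)
Step 4: in state D at pos 1, read 1 -> (D,1)->write 1,move R,goto B. Now: state=B, head=2, tape[-1..3]=01110 (head:    ^)
Step 5: in state B at pos 2, read 1 -> (B,1)->write 0,move R,goto D. Now: state=D, head=3, tape[-1..4]=011000 (head:     ^)
Step 6: in state D at pos 3, read 0 -> (D,0)->write 1,move L,goto D. Now: state=D, head=2, tape[-1..4]=011010 (head:    ^)
Step 7: in state D at pos 2, read 0 -> (D,0)->write 1,move L,goto D. Now: state=D, head=1, tape[-1..4]=011110 (head:   ^)
Step 8: in state D at pos 1, read 1 -> (D,1)->write 1,move R,goto B. Now: state=B, head=2, tape[-1..4]=011110 (head:    ^)
Step 9: in state B at pos 2, read 1 -> (B,1)->write 0,move R,goto D. Now: state=D, head=3, tape[-1..4]=011010 (head:     ^)
Step 10: in state D at pos 3, read 1 -> (D,1)->write 1,move R,goto B. Now: state=B, head=4, tape[-1..5]=0110100 (head:      ^)
Step 11: in state B at pos 4, read 0 -> (B,0)->write 0,move R,goto H. Now: state=H, head=5, tape[-1..6]=01101000 (head:       ^)
Cells containing 1 after step 11: {0, 1, 3} -> 3 cell(s)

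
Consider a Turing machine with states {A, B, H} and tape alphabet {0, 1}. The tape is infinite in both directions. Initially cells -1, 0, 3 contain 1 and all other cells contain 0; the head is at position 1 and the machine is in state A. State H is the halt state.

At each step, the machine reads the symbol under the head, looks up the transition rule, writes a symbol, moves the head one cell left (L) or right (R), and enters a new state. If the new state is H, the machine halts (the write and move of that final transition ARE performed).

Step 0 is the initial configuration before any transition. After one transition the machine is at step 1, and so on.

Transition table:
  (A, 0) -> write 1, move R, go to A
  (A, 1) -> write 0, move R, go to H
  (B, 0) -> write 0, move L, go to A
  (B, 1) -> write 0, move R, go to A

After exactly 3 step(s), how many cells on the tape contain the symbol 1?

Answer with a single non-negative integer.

Answer: 4

Derivation:
Step 1: in state A at pos 1, read 0 -> (A,0)->write 1,move R,goto A. Now: state=A, head=2, tape[-2..4]=0111010 (head:     ^)
Step 2: in state A at pos 2, read 0 -> (A,0)->write 1,move R,goto A. Now: state=A, head=3, tape[-2..4]=0111110 (head:      ^)
Step 3: in state A at pos 3, read 1 -> (A,1)->write 0,move R,goto H. Now: state=H, head=4, tape[-2..5]=01111000 (head:       ^)
Cells containing 1 after step 3: {-1, 0, 1, 2} -> 4 cell(s)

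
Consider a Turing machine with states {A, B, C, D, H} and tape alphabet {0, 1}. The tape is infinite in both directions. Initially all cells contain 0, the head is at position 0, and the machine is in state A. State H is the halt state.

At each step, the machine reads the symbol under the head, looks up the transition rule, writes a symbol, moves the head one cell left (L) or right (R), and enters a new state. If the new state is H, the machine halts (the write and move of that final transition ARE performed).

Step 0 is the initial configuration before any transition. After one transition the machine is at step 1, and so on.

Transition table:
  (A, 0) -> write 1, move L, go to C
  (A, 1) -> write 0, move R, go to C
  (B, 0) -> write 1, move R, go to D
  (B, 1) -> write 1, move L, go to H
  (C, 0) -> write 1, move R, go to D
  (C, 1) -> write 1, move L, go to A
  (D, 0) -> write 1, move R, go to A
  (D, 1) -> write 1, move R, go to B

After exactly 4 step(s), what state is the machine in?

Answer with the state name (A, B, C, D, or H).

Step 1: in state A at pos 0, read 0 -> (A,0)->write 1,move L,goto C. Now: state=C, head=-1, tape[-2..1]=0010 (head:  ^)
Step 2: in state C at pos -1, read 0 -> (C,0)->write 1,move R,goto D. Now: state=D, head=0, tape[-2..1]=0110 (head:   ^)
Step 3: in state D at pos 0, read 1 -> (D,1)->write 1,move R,goto B. Now: state=B, head=1, tape[-2..2]=01100 (head:    ^)
Step 4: in state B at pos 1, read 0 -> (B,0)->write 1,move R,goto D. Now: state=D, head=2, tape[-2..3]=011100 (head:     ^)

Answer: D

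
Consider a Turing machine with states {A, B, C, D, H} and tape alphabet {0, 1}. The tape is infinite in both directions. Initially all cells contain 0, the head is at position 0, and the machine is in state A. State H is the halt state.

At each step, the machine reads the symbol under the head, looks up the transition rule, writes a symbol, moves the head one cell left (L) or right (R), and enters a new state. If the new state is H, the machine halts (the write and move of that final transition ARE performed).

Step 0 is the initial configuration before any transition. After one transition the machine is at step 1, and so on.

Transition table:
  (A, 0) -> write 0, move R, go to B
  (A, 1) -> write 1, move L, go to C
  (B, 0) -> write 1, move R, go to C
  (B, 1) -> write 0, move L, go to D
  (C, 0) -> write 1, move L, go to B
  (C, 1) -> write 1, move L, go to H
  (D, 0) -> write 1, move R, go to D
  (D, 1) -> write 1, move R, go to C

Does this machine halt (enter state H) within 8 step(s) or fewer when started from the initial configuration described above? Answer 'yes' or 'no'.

Answer: no

Derivation:
Step 1: in state A at pos 0, read 0 -> (A,0)->write 0,move R,goto B. Now: state=B, head=1, tape[-1..2]=0000 (head:   ^)
Step 2: in state B at pos 1, read 0 -> (B,0)->write 1,move R,goto C. Now: state=C, head=2, tape[-1..3]=00100 (head:    ^)
Step 3: in state C at pos 2, read 0 -> (C,0)->write 1,move L,goto B. Now: state=B, head=1, tape[-1..3]=00110 (head:   ^)
Step 4: in state B at pos 1, read 1 -> (B,1)->write 0,move L,goto D. Now: state=D, head=0, tape[-1..3]=00010 (head:  ^)
Step 5: in state D at pos 0, read 0 -> (D,0)->write 1,move R,goto D. Now: state=D, head=1, tape[-1..3]=01010 (head:   ^)
Step 6: in state D at pos 1, read 0 -> (D,0)->write 1,move R,goto D. Now: state=D, head=2, tape[-1..3]=01110 (head:    ^)
Step 7: in state D at pos 2, read 1 -> (D,1)->write 1,move R,goto C. Now: state=C, head=3, tape[-1..4]=011100 (head:     ^)
Step 8: in state C at pos 3, read 0 -> (C,0)->write 1,move L,goto B. Now: state=B, head=2, tape[-1..4]=011110 (head:    ^)
After 8 step(s): state = B (not H) -> not halted within 8 -> no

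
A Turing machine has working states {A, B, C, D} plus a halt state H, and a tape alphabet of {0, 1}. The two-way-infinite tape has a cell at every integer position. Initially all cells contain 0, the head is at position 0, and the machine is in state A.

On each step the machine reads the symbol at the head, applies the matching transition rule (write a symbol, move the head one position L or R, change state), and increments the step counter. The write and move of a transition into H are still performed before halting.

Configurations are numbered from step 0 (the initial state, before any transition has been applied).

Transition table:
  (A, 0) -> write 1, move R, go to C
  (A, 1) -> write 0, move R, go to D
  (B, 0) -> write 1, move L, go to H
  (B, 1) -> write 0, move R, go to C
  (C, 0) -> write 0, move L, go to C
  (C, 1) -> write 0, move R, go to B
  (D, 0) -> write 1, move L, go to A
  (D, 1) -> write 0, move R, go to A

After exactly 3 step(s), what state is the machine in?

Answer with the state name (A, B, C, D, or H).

Step 1: in state A at pos 0, read 0 -> (A,0)->write 1,move R,goto C. Now: state=C, head=1, tape[-1..2]=0100 (head:   ^)
Step 2: in state C at pos 1, read 0 -> (C,0)->write 0,move L,goto C. Now: state=C, head=0, tape[-1..2]=0100 (head:  ^)
Step 3: in state C at pos 0, read 1 -> (C,1)->write 0,move R,goto B. Now: state=B, head=1, tape[-1..2]=0000 (head:   ^)

Answer: B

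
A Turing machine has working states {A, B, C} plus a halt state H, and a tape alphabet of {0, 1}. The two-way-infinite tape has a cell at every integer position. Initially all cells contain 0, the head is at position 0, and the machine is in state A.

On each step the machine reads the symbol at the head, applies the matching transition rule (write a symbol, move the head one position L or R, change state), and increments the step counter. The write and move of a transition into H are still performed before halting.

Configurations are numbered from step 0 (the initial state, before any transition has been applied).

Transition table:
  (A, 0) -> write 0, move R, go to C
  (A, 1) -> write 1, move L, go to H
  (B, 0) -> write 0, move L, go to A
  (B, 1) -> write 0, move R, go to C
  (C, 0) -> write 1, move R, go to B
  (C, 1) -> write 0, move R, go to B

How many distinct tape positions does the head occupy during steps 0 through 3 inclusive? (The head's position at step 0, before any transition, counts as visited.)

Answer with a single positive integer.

Answer: 3

Derivation:
Step 1: in state A at pos 0, read 0 -> (A,0)->write 0,move R,goto C. Now: state=C, head=1, tape[-1..2]=0000 (head:   ^)
Step 2: in state C at pos 1, read 0 -> (C,0)->write 1,move R,goto B. Now: state=B, head=2, tape[-1..3]=00100 (head:    ^)
Step 3: in state B at pos 2, read 0 -> (B,0)->write 0,move L,goto A. Now: state=A, head=1, tape[-1..3]=00100 (head:   ^)
Head positions at steps 0..3: starting at 0, distinct positions visited = {0, 1, 2} -> 3 position(s)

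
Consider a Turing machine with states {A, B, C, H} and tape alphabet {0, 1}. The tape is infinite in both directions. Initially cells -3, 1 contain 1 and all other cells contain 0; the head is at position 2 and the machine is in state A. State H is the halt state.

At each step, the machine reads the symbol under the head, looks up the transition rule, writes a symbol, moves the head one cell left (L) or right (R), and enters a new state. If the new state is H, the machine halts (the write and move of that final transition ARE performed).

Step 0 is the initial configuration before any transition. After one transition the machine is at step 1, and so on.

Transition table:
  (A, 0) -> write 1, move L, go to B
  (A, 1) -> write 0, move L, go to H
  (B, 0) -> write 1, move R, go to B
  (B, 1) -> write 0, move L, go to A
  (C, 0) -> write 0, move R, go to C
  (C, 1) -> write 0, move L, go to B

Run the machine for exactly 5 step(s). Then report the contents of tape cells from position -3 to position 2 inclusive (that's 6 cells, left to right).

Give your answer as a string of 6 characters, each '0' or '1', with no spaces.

Step 1: in state A at pos 2, read 0 -> (A,0)->write 1,move L,goto B. Now: state=B, head=1, tape[-4..3]=01000110 (head:      ^)
Step 2: in state B at pos 1, read 1 -> (B,1)->write 0,move L,goto A. Now: state=A, head=0, tape[-4..3]=01000010 (head:     ^)
Step 3: in state A at pos 0, read 0 -> (A,0)->write 1,move L,goto B. Now: state=B, head=-1, tape[-4..3]=01001010 (head:    ^)
Step 4: in state B at pos -1, read 0 -> (B,0)->write 1,move R,goto B. Now: state=B, head=0, tape[-4..3]=01011010 (head:     ^)
Step 5: in state B at pos 0, read 1 -> (B,1)->write 0,move L,goto A. Now: state=A, head=-1, tape[-4..3]=01010010 (head:    ^)

Answer: 101001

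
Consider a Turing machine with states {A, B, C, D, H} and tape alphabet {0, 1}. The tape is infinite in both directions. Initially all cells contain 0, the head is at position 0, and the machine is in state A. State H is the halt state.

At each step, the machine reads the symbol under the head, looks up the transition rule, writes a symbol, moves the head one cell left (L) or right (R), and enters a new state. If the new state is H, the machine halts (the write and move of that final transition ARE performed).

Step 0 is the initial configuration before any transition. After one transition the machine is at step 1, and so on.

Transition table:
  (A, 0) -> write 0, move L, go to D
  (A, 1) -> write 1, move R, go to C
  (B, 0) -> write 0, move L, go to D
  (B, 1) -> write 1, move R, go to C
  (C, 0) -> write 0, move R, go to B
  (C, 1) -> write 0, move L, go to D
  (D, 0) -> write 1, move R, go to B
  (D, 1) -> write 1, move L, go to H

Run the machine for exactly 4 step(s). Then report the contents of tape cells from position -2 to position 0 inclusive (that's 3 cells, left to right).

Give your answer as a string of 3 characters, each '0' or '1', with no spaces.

Answer: 010

Derivation:
Step 1: in state A at pos 0, read 0 -> (A,0)->write 0,move L,goto D. Now: state=D, head=-1, tape[-2..1]=0000 (head:  ^)
Step 2: in state D at pos -1, read 0 -> (D,0)->write 1,move R,goto B. Now: state=B, head=0, tape[-2..1]=0100 (head:   ^)
Step 3: in state B at pos 0, read 0 -> (B,0)->write 0,move L,goto D. Now: state=D, head=-1, tape[-2..1]=0100 (head:  ^)
Step 4: in state D at pos -1, read 1 -> (D,1)->write 1,move L,goto H. Now: state=H, head=-2, tape[-3..1]=00100 (head:  ^)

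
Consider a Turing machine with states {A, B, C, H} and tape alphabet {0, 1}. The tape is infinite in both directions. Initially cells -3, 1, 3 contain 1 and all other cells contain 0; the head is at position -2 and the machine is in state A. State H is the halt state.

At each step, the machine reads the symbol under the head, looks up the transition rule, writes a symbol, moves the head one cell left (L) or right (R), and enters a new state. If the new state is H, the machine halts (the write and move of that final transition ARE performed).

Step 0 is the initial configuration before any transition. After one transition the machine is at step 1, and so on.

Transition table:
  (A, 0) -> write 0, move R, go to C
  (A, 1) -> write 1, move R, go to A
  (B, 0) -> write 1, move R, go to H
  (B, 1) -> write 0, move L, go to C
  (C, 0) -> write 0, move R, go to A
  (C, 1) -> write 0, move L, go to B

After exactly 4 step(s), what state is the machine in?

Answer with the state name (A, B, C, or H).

Step 1: in state A at pos -2, read 0 -> (A,0)->write 0,move R,goto C. Now: state=C, head=-1, tape[-4..4]=010001010 (head:    ^)
Step 2: in state C at pos -1, read 0 -> (C,0)->write 0,move R,goto A. Now: state=A, head=0, tape[-4..4]=010001010 (head:     ^)
Step 3: in state A at pos 0, read 0 -> (A,0)->write 0,move R,goto C. Now: state=C, head=1, tape[-4..4]=010001010 (head:      ^)
Step 4: in state C at pos 1, read 1 -> (C,1)->write 0,move L,goto B. Now: state=B, head=0, tape[-4..4]=010000010 (head:     ^)

Answer: B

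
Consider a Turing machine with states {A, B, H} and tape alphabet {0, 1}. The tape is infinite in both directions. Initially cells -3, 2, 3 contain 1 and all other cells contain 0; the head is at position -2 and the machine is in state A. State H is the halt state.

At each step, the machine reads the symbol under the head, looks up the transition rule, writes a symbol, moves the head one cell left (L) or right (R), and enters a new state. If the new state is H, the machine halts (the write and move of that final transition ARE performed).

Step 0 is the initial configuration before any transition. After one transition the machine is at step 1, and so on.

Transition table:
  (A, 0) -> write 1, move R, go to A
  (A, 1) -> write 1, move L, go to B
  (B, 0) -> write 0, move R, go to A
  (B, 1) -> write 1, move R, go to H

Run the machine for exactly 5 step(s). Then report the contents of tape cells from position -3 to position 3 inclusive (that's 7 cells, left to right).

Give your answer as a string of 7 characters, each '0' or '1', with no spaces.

Step 1: in state A at pos -2, read 0 -> (A,0)->write 1,move R,goto A. Now: state=A, head=-1, tape[-4..4]=011000110 (head:    ^)
Step 2: in state A at pos -1, read 0 -> (A,0)->write 1,move R,goto A. Now: state=A, head=0, tape[-4..4]=011100110 (head:     ^)
Step 3: in state A at pos 0, read 0 -> (A,0)->write 1,move R,goto A. Now: state=A, head=1, tape[-4..4]=011110110 (head:      ^)
Step 4: in state A at pos 1, read 0 -> (A,0)->write 1,move R,goto A. Now: state=A, head=2, tape[-4..4]=011111110 (head:       ^)
Step 5: in state A at pos 2, read 1 -> (A,1)->write 1,move L,goto B. Now: state=B, head=1, tape[-4..4]=011111110 (head:      ^)

Answer: 1111111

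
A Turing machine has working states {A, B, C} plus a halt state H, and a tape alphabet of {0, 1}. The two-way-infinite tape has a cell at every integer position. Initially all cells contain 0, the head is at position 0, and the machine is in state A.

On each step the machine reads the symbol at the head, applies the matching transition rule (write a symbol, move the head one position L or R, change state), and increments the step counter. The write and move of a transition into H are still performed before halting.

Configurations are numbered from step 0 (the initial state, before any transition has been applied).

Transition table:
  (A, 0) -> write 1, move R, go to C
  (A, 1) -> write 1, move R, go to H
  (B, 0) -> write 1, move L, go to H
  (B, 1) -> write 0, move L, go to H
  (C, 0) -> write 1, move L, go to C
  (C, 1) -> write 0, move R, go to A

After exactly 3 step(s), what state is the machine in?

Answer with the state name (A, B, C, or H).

Step 1: in state A at pos 0, read 0 -> (A,0)->write 1,move R,goto C. Now: state=C, head=1, tape[-1..2]=0100 (head:   ^)
Step 2: in state C at pos 1, read 0 -> (C,0)->write 1,move L,goto C. Now: state=C, head=0, tape[-1..2]=0110 (head:  ^)
Step 3: in state C at pos 0, read 1 -> (C,1)->write 0,move R,goto A. Now: state=A, head=1, tape[-1..2]=0010 (head:   ^)

Answer: A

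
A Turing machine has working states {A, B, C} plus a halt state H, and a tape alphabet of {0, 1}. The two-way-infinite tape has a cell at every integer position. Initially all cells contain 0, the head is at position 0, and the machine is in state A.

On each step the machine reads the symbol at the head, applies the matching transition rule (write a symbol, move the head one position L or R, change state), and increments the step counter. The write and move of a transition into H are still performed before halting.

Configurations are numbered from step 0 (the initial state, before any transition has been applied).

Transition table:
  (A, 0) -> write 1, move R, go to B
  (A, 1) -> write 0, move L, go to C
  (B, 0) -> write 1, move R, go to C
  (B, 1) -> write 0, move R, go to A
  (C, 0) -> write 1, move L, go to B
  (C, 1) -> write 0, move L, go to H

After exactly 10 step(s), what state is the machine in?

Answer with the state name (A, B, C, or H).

Step 1: in state A at pos 0, read 0 -> (A,0)->write 1,move R,goto B. Now: state=B, head=1, tape[-1..2]=0100 (head:   ^)
Step 2: in state B at pos 1, read 0 -> (B,0)->write 1,move R,goto C. Now: state=C, head=2, tape[-1..3]=01100 (head:    ^)
Step 3: in state C at pos 2, read 0 -> (C,0)->write 1,move L,goto B. Now: state=B, head=1, tape[-1..3]=01110 (head:   ^)
Step 4: in state B at pos 1, read 1 -> (B,1)->write 0,move R,goto A. Now: state=A, head=2, tape[-1..3]=01010 (head:    ^)
Step 5: in state A at pos 2, read 1 -> (A,1)->write 0,move L,goto C. Now: state=C, head=1, tape[-1..3]=01000 (head:   ^)
Step 6: in state C at pos 1, read 0 -> (C,0)->write 1,move L,goto B. Now: state=B, head=0, tape[-1..3]=01100 (head:  ^)
Step 7: in state B at pos 0, read 1 -> (B,1)->write 0,move R,goto A. Now: state=A, head=1, tape[-1..3]=00100 (head:   ^)
Step 8: in state A at pos 1, read 1 -> (A,1)->write 0,move L,goto C. Now: state=C, head=0, tape[-1..3]=00000 (head:  ^)
Step 9: in state C at pos 0, read 0 -> (C,0)->write 1,move L,goto B. Now: state=B, head=-1, tape[-2..3]=001000 (head:  ^)
Step 10: in state B at pos -1, read 0 -> (B,0)->write 1,move R,goto C. Now: state=C, head=0, tape[-2..3]=011000 (head:   ^)

Answer: C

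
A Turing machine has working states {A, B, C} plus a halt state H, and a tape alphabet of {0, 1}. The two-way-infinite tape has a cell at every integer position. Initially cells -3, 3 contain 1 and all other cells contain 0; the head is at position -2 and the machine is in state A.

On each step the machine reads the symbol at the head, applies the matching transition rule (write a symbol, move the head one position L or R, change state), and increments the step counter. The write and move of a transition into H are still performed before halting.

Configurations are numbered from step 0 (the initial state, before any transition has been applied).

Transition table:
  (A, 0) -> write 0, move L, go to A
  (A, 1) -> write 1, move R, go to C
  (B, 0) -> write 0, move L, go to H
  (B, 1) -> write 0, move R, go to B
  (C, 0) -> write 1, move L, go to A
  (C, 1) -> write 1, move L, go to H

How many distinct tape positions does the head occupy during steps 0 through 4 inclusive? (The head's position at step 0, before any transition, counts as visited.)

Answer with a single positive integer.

Answer: 2

Derivation:
Step 1: in state A at pos -2, read 0 -> (A,0)->write 0,move L,goto A. Now: state=A, head=-3, tape[-4..4]=010000010 (head:  ^)
Step 2: in state A at pos -3, read 1 -> (A,1)->write 1,move R,goto C. Now: state=C, head=-2, tape[-4..4]=010000010 (head:   ^)
Step 3: in state C at pos -2, read 0 -> (C,0)->write 1,move L,goto A. Now: state=A, head=-3, tape[-4..4]=011000010 (head:  ^)
Step 4: in state A at pos -3, read 1 -> (A,1)->write 1,move R,goto C. Now: state=C, head=-2, tape[-4..4]=011000010 (head:   ^)
Head positions at steps 0..4: starting at -2, distinct positions visited = {-3, -2} -> 2 position(s)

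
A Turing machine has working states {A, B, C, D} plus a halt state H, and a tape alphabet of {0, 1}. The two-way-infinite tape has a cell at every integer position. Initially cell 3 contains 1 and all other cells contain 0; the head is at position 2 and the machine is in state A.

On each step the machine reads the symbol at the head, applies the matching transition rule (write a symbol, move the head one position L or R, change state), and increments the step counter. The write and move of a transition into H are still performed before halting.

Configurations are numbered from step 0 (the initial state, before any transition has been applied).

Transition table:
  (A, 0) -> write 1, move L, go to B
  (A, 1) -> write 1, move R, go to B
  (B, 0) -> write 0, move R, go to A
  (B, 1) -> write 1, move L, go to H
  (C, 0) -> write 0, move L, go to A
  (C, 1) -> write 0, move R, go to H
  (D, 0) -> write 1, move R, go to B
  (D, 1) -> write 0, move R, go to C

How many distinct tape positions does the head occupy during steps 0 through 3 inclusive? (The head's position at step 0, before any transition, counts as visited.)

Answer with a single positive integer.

Step 1: in state A at pos 2, read 0 -> (A,0)->write 1,move L,goto B. Now: state=B, head=1, tape[0..4]=00110 (head:  ^)
Step 2: in state B at pos 1, read 0 -> (B,0)->write 0,move R,goto A. Now: state=A, head=2, tape[0..4]=00110 (head:   ^)
Step 3: in state A at pos 2, read 1 -> (A,1)->write 1,move R,goto B. Now: state=B, head=3, tape[0..4]=00110 (head:    ^)
Head positions at steps 0..3: starting at 2, distinct positions visited = {1, 2, 3} -> 3 position(s)

Answer: 3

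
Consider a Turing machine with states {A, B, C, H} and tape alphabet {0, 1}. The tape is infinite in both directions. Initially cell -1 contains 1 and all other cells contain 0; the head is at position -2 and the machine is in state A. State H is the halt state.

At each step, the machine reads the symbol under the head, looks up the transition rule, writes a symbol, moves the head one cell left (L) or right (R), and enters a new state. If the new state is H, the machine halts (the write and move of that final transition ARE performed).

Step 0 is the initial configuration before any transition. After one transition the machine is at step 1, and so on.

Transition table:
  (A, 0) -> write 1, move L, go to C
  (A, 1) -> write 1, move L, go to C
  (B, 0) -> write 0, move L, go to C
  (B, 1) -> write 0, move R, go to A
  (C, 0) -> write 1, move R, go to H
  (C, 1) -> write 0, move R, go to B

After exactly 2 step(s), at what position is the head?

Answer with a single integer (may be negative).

Step 1: in state A at pos -2, read 0 -> (A,0)->write 1,move L,goto C. Now: state=C, head=-3, tape[-4..0]=00110 (head:  ^)
Step 2: in state C at pos -3, read 0 -> (C,0)->write 1,move R,goto H. Now: state=H, head=-2, tape[-4..0]=01110 (head:   ^)

Answer: -2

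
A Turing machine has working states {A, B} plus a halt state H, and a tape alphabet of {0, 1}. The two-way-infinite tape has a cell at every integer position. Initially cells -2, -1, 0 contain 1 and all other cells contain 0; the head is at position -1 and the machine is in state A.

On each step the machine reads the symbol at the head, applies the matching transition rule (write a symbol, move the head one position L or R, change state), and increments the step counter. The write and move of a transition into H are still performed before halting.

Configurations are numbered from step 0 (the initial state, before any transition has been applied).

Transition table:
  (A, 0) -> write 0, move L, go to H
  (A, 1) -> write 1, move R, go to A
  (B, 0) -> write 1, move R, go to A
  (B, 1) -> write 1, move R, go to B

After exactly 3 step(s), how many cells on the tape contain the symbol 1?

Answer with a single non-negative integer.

Step 1: in state A at pos -1, read 1 -> (A,1)->write 1,move R,goto A. Now: state=A, head=0, tape[-3..1]=01110 (head:    ^)
Step 2: in state A at pos 0, read 1 -> (A,1)->write 1,move R,goto A. Now: state=A, head=1, tape[-3..2]=011100 (head:     ^)
Step 3: in state A at pos 1, read 0 -> (A,0)->write 0,move L,goto H. Now: state=H, head=0, tape[-3..2]=011100 (head:    ^)
Cells containing 1 after step 3: {-2, -1, 0} -> 3 cell(s)

Answer: 3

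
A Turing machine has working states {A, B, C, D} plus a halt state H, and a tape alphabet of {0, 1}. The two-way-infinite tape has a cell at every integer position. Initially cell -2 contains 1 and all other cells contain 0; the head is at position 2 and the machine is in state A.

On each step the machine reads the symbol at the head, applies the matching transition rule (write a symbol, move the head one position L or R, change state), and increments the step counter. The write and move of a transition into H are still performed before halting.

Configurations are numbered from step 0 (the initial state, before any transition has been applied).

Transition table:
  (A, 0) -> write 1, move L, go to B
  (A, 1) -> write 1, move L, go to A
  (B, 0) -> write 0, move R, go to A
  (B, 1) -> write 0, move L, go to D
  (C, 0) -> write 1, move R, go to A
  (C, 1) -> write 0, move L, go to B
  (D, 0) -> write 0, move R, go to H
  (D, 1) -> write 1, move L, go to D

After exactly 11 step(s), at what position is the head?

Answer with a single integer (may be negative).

Step 1: in state A at pos 2, read 0 -> (A,0)->write 1,move L,goto B. Now: state=B, head=1, tape[-3..3]=0100010 (head:     ^)
Step 2: in state B at pos 1, read 0 -> (B,0)->write 0,move R,goto A. Now: state=A, head=2, tape[-3..3]=0100010 (head:      ^)
Step 3: in state A at pos 2, read 1 -> (A,1)->write 1,move L,goto A. Now: state=A, head=1, tape[-3..3]=0100010 (head:     ^)
Step 4: in state A at pos 1, read 0 -> (A,0)->write 1,move L,goto B. Now: state=B, head=0, tape[-3..3]=0100110 (head:    ^)
Step 5: in state B at pos 0, read 0 -> (B,0)->write 0,move R,goto A. Now: state=A, head=1, tape[-3..3]=0100110 (head:     ^)
Step 6: in state A at pos 1, read 1 -> (A,1)->write 1,move L,goto A. Now: state=A, head=0, tape[-3..3]=0100110 (head:    ^)
Step 7: in state A at pos 0, read 0 -> (A,0)->write 1,move L,goto B. Now: state=B, head=-1, tape[-3..3]=0101110 (head:   ^)
Step 8: in state B at pos -1, read 0 -> (B,0)->write 0,move R,goto A. Now: state=A, head=0, tape[-3..3]=0101110 (head:    ^)
Step 9: in state A at pos 0, read 1 -> (A,1)->write 1,move L,goto A. Now: state=A, head=-1, tape[-3..3]=0101110 (head:   ^)
Step 10: in state A at pos -1, read 0 -> (A,0)->write 1,move L,goto B. Now: state=B, head=-2, tape[-3..3]=0111110 (head:  ^)
Step 11: in state B at pos -2, read 1 -> (B,1)->write 0,move L,goto D. Now: state=D, head=-3, tape[-4..3]=00011110 (head:  ^)

Answer: -3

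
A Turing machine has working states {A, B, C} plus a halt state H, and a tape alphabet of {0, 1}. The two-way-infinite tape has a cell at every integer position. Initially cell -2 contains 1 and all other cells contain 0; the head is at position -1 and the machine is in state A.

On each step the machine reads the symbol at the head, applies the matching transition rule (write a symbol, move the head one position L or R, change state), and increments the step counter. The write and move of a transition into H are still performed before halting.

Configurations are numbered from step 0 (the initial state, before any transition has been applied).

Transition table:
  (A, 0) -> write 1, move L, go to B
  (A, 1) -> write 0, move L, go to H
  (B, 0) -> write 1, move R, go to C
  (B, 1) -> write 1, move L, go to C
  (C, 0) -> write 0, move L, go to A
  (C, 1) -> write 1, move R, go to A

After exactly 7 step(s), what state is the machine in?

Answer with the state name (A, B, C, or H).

Answer: B

Derivation:
Step 1: in state A at pos -1, read 0 -> (A,0)->write 1,move L,goto B. Now: state=B, head=-2, tape[-3..0]=0110 (head:  ^)
Step 2: in state B at pos -2, read 1 -> (B,1)->write 1,move L,goto C. Now: state=C, head=-3, tape[-4..0]=00110 (head:  ^)
Step 3: in state C at pos -3, read 0 -> (C,0)->write 0,move L,goto A. Now: state=A, head=-4, tape[-5..0]=000110 (head:  ^)
Step 4: in state A at pos -4, read 0 -> (A,0)->write 1,move L,goto B. Now: state=B, head=-5, tape[-6..0]=0010110 (head:  ^)
Step 5: in state B at pos -5, read 0 -> (B,0)->write 1,move R,goto C. Now: state=C, head=-4, tape[-6..0]=0110110 (head:   ^)
Step 6: in state C at pos -4, read 1 -> (C,1)->write 1,move R,goto A. Now: state=A, head=-3, tape[-6..0]=0110110 (head:    ^)
Step 7: in state A at pos -3, read 0 -> (A,0)->write 1,move L,goto B. Now: state=B, head=-4, tape[-6..0]=0111110 (head:   ^)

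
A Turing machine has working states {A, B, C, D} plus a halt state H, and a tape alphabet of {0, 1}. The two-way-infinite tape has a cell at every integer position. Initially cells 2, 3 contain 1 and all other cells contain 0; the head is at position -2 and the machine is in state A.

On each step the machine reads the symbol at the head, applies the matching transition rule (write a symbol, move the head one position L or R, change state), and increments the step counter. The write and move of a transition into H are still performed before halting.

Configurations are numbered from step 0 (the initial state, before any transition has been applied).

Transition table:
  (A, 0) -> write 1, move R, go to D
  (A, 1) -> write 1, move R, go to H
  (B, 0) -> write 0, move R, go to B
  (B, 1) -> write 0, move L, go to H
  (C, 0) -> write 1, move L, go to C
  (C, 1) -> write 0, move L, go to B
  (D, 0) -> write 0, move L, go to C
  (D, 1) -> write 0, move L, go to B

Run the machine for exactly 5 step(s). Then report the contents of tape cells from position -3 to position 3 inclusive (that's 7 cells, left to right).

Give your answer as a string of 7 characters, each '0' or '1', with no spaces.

Step 1: in state A at pos -2, read 0 -> (A,0)->write 1,move R,goto D. Now: state=D, head=-1, tape[-3..4]=01000110 (head:   ^)
Step 2: in state D at pos -1, read 0 -> (D,0)->write 0,move L,goto C. Now: state=C, head=-2, tape[-3..4]=01000110 (head:  ^)
Step 3: in state C at pos -2, read 1 -> (C,1)->write 0,move L,goto B. Now: state=B, head=-3, tape[-4..4]=000000110 (head:  ^)
Step 4: in state B at pos -3, read 0 -> (B,0)->write 0,move R,goto B. Now: state=B, head=-2, tape[-4..4]=000000110 (head:   ^)
Step 5: in state B at pos -2, read 0 -> (B,0)->write 0,move R,goto B. Now: state=B, head=-1, tape[-4..4]=000000110 (head:    ^)

Answer: 0000011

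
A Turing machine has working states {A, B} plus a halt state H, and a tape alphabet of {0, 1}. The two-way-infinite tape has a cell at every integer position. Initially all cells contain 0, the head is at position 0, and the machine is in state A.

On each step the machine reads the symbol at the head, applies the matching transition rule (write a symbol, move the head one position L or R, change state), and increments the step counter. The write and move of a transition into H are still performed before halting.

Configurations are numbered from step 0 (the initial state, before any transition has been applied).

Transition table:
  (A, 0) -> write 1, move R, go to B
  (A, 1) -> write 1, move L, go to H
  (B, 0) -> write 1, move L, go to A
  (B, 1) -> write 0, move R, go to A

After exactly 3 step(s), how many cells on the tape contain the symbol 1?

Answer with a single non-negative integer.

Answer: 2

Derivation:
Step 1: in state A at pos 0, read 0 -> (A,0)->write 1,move R,goto B. Now: state=B, head=1, tape[-1..2]=0100 (head:   ^)
Step 2: in state B at pos 1, read 0 -> (B,0)->write 1,move L,goto A. Now: state=A, head=0, tape[-1..2]=0110 (head:  ^)
Step 3: in state A at pos 0, read 1 -> (A,1)->write 1,move L,goto H. Now: state=H, head=-1, tape[-2..2]=00110 (head:  ^)
Cells containing 1 after step 3: {0, 1} -> 2 cell(s)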